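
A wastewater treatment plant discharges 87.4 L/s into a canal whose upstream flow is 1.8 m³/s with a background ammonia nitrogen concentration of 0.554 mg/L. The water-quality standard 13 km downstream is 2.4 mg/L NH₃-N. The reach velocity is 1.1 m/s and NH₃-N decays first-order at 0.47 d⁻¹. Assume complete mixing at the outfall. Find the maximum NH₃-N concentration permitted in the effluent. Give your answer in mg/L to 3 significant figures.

43.9 mg/L

87.4 L/s = 0.0874 m³/s.
Travel time to the compliance point: t = 1.3e+04/1.1 = 1.182e+04 s = 0.1368 d; decay factor exp(−0.47·0.1368) = 0.9377.
So the concentration just after mixing may be at most 2.4/0.9377 = 2.559 mg/L.
Mass balance: 2.559·1.887 = 0.0874·Cₑ + 1.8·0.554.
Cₑ = (4.831 − 0.9972) / 0.0874 = 43.86 mg/L.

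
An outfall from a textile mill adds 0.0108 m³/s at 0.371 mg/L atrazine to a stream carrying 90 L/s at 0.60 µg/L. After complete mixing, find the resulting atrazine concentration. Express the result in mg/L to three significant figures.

90 L/s = 0.09 m³/s.
0.60 µg/L = 0.0006 mg/L.
Conservation of mass across the mixing zone: C = (0.0108·0.371 + 0.09·0.0006) / (0.0108 + 0.09) = 0.004061/0.1008 = 0.04029 mg/L.

0.0403 mg/L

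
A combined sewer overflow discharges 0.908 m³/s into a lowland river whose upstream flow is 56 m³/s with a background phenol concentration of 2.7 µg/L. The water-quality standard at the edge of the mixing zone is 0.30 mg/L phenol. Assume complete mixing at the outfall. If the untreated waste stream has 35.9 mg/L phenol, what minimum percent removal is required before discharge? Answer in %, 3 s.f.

2.7 µg/L = 0.0027 mg/L.
Mass balance: 0.3·56.91 = 0.908·Cₑ + 56·0.0027.
Cₑ = (17.07 − 0.1512) / 0.908 = 18.64 mg/L.
Required removal = 1 − 18.64/35.9 = 48.09 %.

48.1 %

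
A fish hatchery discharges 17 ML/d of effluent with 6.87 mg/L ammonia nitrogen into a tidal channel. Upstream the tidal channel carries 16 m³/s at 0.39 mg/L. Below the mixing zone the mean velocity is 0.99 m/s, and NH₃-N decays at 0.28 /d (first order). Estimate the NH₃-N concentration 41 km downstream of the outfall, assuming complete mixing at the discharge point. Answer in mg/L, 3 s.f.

0.410 mg/L

17 ML/d = 0.1968 m³/s.
After complete mixing, C₀ = (0.1968·6.87 + 16·0.39) / 16.2 = 0.4687 mg/L.
Travel time t = 4.1e+04 m / 0.99 m/s = 4.141e+04 s = 0.4793 d.
C = 0.4687·exp(−0.28·0.4793) = 0.4687·0.8744 = 0.4099 mg/L.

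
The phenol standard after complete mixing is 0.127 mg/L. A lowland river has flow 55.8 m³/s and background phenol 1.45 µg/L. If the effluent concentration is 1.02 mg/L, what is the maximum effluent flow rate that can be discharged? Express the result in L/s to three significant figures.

1.45 µg/L = 0.00145 mg/L.
Mass balance at complete mixing: C_std·(Q_w + Q_r) = Q_w·C_e + Q_r·C_b.
Rearranging, Q_w = Q_r·(C_std − C_b)/(C_e − C_std) = 55.8·(0.127 − 0.00145) / (1.02 − 0.127) = 7.845 m³/s.
= 7845 L/s.

7850 L/s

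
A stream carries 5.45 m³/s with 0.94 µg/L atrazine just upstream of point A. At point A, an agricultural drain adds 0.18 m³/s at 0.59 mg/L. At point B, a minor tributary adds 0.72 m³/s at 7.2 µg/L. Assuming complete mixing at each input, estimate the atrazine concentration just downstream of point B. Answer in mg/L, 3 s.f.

0.94 µg/L = 0.00094 mg/L.
After input A: C = (5.45·0.00094 + 0.18·0.59) / 5.63 = 0.01977 mg/L.
7.2 µg/L = 0.0072 mg/L.
After input B: C = (5.63·0.01977 + 0.72·0.0072) / 6.35 = 0.01835 mg/L.

0.0183 mg/L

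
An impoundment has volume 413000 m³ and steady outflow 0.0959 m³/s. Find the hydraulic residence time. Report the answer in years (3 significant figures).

0.136 yr

Q = 0.0959 m³/s × 3.156e+07 s/yr = 3.026e+06 m³/yr.
Hydraulic residence time τ = V/Q = 413000/3.026e+06 = 0.1365 yr.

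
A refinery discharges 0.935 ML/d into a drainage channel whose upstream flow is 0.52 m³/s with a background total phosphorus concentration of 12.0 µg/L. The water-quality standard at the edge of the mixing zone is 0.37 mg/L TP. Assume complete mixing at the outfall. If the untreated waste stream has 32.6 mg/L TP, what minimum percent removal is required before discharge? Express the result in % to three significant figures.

46.1 %

0.935 ML/d = 0.01082 m³/s.
12.0 µg/L = 0.012 mg/L.
Mass balance: 0.37·0.5308 = 0.01082·Cₑ + 0.52·0.012.
Cₑ = (0.1964 − 0.00624) / 0.01082 = 17.57 mg/L.
Required removal = 1 − 17.57/32.6 = 46.1 %.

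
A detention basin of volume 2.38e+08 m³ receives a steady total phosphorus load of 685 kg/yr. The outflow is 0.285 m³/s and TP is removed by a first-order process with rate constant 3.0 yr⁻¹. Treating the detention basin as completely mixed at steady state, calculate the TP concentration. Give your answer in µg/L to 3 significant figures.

0.947 µg/L

Outflow Q = 0.285 m³/s × 3.156e+07 s/yr = 8.994e+06 m³/yr.
Steady-state CSTR mass balance: W = Q·C + k·V·C, so C = W/(Q + kV).
Q + kV = 8.994e+06 + 3.0·2.38e+08 = 7.23e+08 m³/yr.
C = 685/7.23e+08 = 9.474e-07 kg/m³ = 0.0009474 mg/L = 0.9474 µg/L.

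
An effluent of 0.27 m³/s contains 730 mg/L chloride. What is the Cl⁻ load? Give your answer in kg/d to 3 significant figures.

Mass flux = Q·C = 0.27 m³/s × 730 g/m³ = 197.1 g/s.
= 197.1 g/s × 86.4 = 1.703e+04 kg/d.

17000 kg/d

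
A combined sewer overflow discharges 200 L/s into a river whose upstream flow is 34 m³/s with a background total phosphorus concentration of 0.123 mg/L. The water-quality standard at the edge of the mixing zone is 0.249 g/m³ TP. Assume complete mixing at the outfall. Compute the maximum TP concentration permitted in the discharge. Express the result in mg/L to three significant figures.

200 L/s = 0.2 m³/s.
Mass balance: 0.249·34.2 = 0.2·Cₑ + 34·0.123.
Cₑ = (8.516 − 4.182) / 0.2 = 21.67 mg/L.

21.7 mg/L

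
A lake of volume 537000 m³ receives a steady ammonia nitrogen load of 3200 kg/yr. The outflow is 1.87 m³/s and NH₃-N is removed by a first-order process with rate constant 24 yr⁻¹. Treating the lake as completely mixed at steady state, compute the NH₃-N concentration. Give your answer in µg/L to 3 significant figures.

44.5 µg/L

Outflow Q = 1.87 m³/s × 3.156e+07 s/yr = 5.901e+07 m³/yr.
Steady-state CSTR mass balance: W = Q·C + k·V·C, so C = W/(Q + kV).
Q + kV = 5.901e+07 + 24·537000 = 7.19e+07 m³/yr.
C = 3200/7.19e+07 = 4.451e-05 kg/m³ = 0.04451 mg/L = 44.51 µg/L.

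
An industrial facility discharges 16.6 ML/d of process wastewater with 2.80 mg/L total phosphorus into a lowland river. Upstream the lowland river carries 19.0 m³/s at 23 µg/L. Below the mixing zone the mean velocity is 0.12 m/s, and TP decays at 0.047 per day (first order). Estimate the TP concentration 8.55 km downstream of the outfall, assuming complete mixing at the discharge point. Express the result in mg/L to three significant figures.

0.0489 mg/L

16.6 ML/d = 0.1921 m³/s.
23 µg/L = 0.023 mg/L.
After complete mixing, C₀ = (0.1921·2.8 + 19·0.023) / 19.19 = 0.0508 mg/L.
Travel time t = 8550 m / 0.12 m/s = 7.125e+04 s = 0.8247 d.
C = 0.0508·exp(−0.047·0.8247) = 0.0508·0.962 = 0.04887 mg/L.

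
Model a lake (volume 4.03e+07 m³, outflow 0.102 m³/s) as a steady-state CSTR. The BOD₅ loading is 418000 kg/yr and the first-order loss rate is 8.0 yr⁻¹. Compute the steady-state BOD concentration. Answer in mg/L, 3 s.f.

1.28 mg/L

Outflow Q = 0.102 m³/s × 3.156e+07 s/yr = 3.219e+06 m³/yr.
Steady-state CSTR mass balance: W = Q·C + k·V·C, so C = W/(Q + kV).
Q + kV = 3.219e+06 + 8.0·4.03e+07 = 3.256e+08 m³/yr.
C = 418000/3.256e+08 = 0.001284 kg/m³ = 1.284 mg/L.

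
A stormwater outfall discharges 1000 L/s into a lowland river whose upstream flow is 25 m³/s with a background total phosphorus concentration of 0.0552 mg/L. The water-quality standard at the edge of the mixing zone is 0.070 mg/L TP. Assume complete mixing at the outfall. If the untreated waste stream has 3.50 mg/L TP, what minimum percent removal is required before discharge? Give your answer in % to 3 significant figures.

87.4 %

1000 L/s = 1 m³/s.
Mass balance: 0.07·26 = 1·Cₑ + 25·0.0552.
Cₑ = (1.82 − 1.38) / 1 = 0.44 mg/L.
Required removal = 1 − 0.44/3.50 = 87.43 %.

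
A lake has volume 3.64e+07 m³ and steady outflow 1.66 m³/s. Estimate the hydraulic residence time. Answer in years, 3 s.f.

Q = 1.66 m³/s × 3.156e+07 s/yr = 5.239e+07 m³/yr.
Hydraulic residence time τ = V/Q = 3.64e+07/5.239e+07 = 0.6948 yr.

0.695 yr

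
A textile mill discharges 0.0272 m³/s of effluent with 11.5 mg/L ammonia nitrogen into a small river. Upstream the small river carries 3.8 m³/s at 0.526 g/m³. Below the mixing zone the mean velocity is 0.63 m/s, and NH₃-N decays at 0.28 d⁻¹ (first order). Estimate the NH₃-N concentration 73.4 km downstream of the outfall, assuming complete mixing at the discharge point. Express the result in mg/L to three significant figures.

0.414 mg/L

After complete mixing, C₀ = (0.0272·11.5 + 3.8·0.526) / 3.827 = 0.604 mg/L.
Travel time t = 7.34e+04 m / 0.63 m/s = 1.165e+05 s = 1.348 d.
C = 0.604·exp(−0.28·1.348) = 0.604·0.6855 = 0.4141 mg/L.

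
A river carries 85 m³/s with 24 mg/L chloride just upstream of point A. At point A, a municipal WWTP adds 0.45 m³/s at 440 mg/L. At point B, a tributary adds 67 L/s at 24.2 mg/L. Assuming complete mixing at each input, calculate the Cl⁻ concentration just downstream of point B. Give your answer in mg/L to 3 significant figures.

After input A: C = (85·24 + 0.45·440) / 85.45 = 26.19 mg/L.
67 L/s = 0.067 m³/s.
After input B: C = (85.45·26.19 + 0.067·24.2) / 85.52 = 26.19 mg/L.

26.2 mg/L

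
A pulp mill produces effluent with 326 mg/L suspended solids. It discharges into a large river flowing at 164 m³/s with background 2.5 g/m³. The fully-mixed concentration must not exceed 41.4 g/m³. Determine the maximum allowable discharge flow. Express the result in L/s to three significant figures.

Mass balance at complete mixing: C_std·(Q_w + Q_r) = Q_w·C_e + Q_r·C_b.
Rearranging, Q_w = Q_r·(C_std − C_b)/(C_e − C_std) = 164·(41.4 − 2.5) / (326 − 41.4) = 22.42 m³/s.
= 2.242e+04 L/s.

22400 L/s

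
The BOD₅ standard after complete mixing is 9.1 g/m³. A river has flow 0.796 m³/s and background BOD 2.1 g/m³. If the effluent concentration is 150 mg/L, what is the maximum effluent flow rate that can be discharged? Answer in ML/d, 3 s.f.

3.42 ML/d

Mass balance at complete mixing: C_std·(Q_w + Q_r) = Q_w·C_e + Q_r·C_b.
Rearranging, Q_w = Q_r·(C_std − C_b)/(C_e − C_std) = 0.796·(9.1 − 2.1) / (150 − 9.1) = 0.03955 m³/s.
= 3.417 ML/d.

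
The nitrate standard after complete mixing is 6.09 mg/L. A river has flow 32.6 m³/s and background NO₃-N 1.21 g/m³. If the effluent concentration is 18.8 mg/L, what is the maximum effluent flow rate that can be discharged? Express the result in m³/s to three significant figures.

12.5 m³/s

Mass balance at complete mixing: C_std·(Q_w + Q_r) = Q_w·C_e + Q_r·C_b.
Rearranging, Q_w = Q_r·(C_std − C_b)/(C_e − C_std) = 32.6·(6.09 − 1.21) / (18.8 − 6.09) = 12.52 m³/s.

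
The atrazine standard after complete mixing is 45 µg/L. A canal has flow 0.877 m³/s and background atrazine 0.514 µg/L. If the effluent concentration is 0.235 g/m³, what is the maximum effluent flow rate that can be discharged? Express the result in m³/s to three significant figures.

0.205 m³/s

0.514 µg/L = 0.000514 mg/L.
45 µg/L = 0.045 mg/L.
Mass balance at complete mixing: C_std·(Q_w + Q_r) = Q_w·C_e + Q_r·C_b.
Rearranging, Q_w = Q_r·(C_std − C_b)/(C_e − C_std) = 0.877·(0.045 − 0.000514) / (0.235 − 0.045) = 0.2053 m³/s.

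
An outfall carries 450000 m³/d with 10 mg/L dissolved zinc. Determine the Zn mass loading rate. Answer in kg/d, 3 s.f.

4500 kg/d

450000 m³/d = 5.208 m³/s.
Mass flux = Q·C = 5.208 m³/s × 10 g/m³ = 52.08 g/s.
= 52.08 g/s × 86.4 = 4500 kg/d.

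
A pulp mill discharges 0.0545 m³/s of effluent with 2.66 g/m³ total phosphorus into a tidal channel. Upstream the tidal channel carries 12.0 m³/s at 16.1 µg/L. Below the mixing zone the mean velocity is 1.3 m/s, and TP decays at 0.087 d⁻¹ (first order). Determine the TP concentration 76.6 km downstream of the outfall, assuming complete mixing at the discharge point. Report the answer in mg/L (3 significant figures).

16.1 µg/L = 0.0161 mg/L.
After complete mixing, C₀ = (0.0545·2.66 + 12·0.0161) / 12.05 = 0.02805 mg/L.
Travel time t = 7.66e+04 m / 1.3 m/s = 5.892e+04 s = 0.682 d.
C = 0.02805·exp(−0.087·0.682) = 0.02805·0.9424 = 0.02644 mg/L.

0.0264 mg/L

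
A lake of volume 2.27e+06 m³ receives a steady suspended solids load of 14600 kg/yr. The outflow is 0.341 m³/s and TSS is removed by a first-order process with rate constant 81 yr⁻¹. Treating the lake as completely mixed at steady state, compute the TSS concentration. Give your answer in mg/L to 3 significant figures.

Outflow Q = 0.341 m³/s × 3.156e+07 s/yr = 1.076e+07 m³/yr.
Steady-state CSTR mass balance: W = Q·C + k·V·C, so C = W/(Q + kV).
Q + kV = 1.076e+07 + 81·2.27e+06 = 1.946e+08 m³/yr.
C = 14600/1.946e+08 = 7.501e-05 kg/m³ = 0.07501 mg/L.

0.0750 mg/L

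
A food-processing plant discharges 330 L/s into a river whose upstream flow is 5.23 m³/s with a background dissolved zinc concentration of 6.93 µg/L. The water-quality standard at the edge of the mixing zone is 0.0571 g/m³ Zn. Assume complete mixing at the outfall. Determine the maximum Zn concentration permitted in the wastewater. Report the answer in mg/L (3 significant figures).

0.852 mg/L

330 L/s = 0.33 m³/s.
6.93 µg/L = 0.00693 mg/L.
Mass balance: 0.0571·5.56 = 0.33·Cₑ + 5.23·0.00693.
Cₑ = (0.3175 − 0.03624) / 0.33 = 0.8522 mg/L.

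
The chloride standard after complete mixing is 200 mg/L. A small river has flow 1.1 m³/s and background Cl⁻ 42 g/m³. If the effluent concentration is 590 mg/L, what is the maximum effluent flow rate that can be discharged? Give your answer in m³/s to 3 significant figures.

0.446 m³/s

Mass balance at complete mixing: C_std·(Q_w + Q_r) = Q_w·C_e + Q_r·C_b.
Rearranging, Q_w = Q_r·(C_std − C_b)/(C_e − C_std) = 1.1·(200 − 42) / (590 − 200) = 0.4456 m³/s.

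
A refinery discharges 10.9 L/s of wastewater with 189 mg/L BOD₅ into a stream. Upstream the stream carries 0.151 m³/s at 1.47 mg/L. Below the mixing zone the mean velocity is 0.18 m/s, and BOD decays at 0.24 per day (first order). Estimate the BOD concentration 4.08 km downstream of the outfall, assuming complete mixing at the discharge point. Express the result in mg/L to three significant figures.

13.2 mg/L

10.9 L/s = 0.0109 m³/s.
After complete mixing, C₀ = (0.0109·189 + 0.151·1.47) / 0.1619 = 14.1 mg/L.
Travel time t = 4080 m / 0.18 m/s = 2.267e+04 s = 0.2623 d.
C = 14.1·exp(−0.24·0.2623) = 14.1·0.939 = 13.24 mg/L.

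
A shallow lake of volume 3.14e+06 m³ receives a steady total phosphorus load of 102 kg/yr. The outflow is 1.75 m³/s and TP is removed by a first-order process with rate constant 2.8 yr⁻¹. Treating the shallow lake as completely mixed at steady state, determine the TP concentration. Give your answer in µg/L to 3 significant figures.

Outflow Q = 1.75 m³/s × 3.156e+07 s/yr = 5.523e+07 m³/yr.
Steady-state CSTR mass balance: W = Q·C + k·V·C, so C = W/(Q + kV).
Q + kV = 5.523e+07 + 2.8·3.14e+06 = 6.402e+07 m³/yr.
C = 102/6.402e+07 = 1.593e-06 kg/m³ = 0.001593 mg/L = 1.593 µg/L.

1.59 µg/L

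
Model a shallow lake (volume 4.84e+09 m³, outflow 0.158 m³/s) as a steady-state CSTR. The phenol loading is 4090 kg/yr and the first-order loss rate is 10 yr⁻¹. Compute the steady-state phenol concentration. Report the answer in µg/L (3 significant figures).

Outflow Q = 0.158 m³/s × 3.156e+07 s/yr = 4.986e+06 m³/yr.
Steady-state CSTR mass balance: W = Q·C + k·V·C, so C = W/(Q + kV).
Q + kV = 4.986e+06 + 10·4.84e+09 = 4.84e+10 m³/yr.
C = 4090/4.84e+10 = 8.45e-08 kg/m³ = 8.45e-05 mg/L = 0.0845 µg/L.

0.0845 µg/L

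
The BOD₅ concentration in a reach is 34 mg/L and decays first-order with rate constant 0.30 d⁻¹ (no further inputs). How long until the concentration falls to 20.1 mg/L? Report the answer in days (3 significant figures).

1.75 d

t = ln(C₀/C)/k = ln(34/20.1)/0.30 = 0.5256/0.30 = 1.752 d.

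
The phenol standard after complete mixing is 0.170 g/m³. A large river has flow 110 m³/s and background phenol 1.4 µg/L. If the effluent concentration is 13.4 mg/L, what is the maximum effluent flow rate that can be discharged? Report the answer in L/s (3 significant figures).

1.4 µg/L = 0.0014 mg/L.
Mass balance at complete mixing: C_std·(Q_w + Q_r) = Q_w·C_e + Q_r·C_b.
Rearranging, Q_w = Q_r·(C_std − C_b)/(C_e − C_std) = 110·(0.17 − 0.0014) / (13.4 − 0.17) = 1.402 m³/s.
= 1402 L/s.

1400 L/s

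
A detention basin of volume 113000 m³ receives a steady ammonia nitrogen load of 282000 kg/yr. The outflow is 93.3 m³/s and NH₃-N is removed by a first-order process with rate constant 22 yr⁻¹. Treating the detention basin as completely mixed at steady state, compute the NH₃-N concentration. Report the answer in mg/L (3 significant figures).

0.0957 mg/L

Outflow Q = 93.3 m³/s × 3.156e+07 s/yr = 2.944e+09 m³/yr.
Steady-state CSTR mass balance: W = Q·C + k·V·C, so C = W/(Q + kV).
Q + kV = 2.944e+09 + 22·113000 = 2.947e+09 m³/yr.
C = 282000/2.947e+09 = 9.57e-05 kg/m³ = 0.0957 mg/L.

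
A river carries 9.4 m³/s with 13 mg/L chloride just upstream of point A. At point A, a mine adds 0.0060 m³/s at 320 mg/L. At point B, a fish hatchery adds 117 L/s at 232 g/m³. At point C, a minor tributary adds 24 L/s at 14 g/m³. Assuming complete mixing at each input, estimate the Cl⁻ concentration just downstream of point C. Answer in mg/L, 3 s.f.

After input A: C = (9.4·13 + 0.006·320) / 9.406 = 13.2 mg/L.
117 L/s = 0.117 m³/s.
After input B: C = (9.406·13.2 + 0.117·232) / 9.523 = 15.88 mg/L.
24 L/s = 0.024 m³/s.
After input C: C = (9.523·15.88 + 0.024·14) / 9.547 = 15.88 mg/L.

15.9 mg/L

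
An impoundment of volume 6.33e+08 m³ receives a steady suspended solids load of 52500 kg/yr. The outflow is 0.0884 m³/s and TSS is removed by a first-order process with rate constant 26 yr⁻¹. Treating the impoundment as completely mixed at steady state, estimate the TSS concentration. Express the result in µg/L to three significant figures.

Outflow Q = 0.0884 m³/s × 3.156e+07 s/yr = 2.79e+06 m³/yr.
Steady-state CSTR mass balance: W = Q·C + k·V·C, so C = W/(Q + kV).
Q + kV = 2.79e+06 + 26·6.33e+08 = 1.646e+10 m³/yr.
C = 52500/1.646e+10 = 3.189e-06 kg/m³ = 0.003189 mg/L = 3.189 µg/L.

3.19 µg/L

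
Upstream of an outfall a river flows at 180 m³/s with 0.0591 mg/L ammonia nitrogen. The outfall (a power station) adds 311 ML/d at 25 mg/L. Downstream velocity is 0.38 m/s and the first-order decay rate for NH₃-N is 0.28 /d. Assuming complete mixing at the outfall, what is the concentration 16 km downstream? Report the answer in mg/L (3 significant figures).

311 ML/d = 3.6 m³/s.
After complete mixing, C₀ = (3.6·25 + 180·0.0591) / 183.6 = 0.5481 mg/L.
Travel time t = 1.6e+04 m / 0.38 m/s = 4.211e+04 s = 0.4873 d.
C = 0.5481·exp(−0.28·0.4873) = 0.5481·0.8724 = 0.4782 mg/L.

0.478 mg/L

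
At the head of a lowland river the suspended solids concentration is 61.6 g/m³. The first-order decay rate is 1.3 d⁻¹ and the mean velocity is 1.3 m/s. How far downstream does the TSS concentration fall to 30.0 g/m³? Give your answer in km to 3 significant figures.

From C = C₀·e^(−kt), t = ln(C₀/C)/k = ln(61.6/30.0)/1.3 = 0.7195/1.3 = 0.5534 d.
Distance = v·t = 1.3 m/s × 4.782e+04 s = 6.216e+04 m = 62.16 km.

62.2 km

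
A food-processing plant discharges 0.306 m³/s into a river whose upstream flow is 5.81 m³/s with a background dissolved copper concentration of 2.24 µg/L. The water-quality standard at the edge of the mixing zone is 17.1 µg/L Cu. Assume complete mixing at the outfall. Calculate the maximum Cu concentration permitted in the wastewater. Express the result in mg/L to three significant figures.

2.24 µg/L = 0.00224 mg/L.
17.1 µg/L = 0.0171 mg/L.
Mass balance: 0.0171·6.116 = 0.306·Cₑ + 5.81·0.00224.
Cₑ = (0.1046 − 0.01301) / 0.306 = 0.2992 mg/L.

0.299 mg/L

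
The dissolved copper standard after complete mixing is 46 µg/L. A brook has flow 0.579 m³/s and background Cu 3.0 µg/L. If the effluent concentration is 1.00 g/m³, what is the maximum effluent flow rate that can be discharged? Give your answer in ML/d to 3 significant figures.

3.0 µg/L = 0.003 mg/L.
46 µg/L = 0.046 mg/L.
Mass balance at complete mixing: C_std·(Q_w + Q_r) = Q_w·C_e + Q_r·C_b.
Rearranging, Q_w = Q_r·(C_std − C_b)/(C_e − C_std) = 0.579·(0.046 − 0.003) / (1 − 0.046) = 0.0261 m³/s.
= 2.255 ML/d.

2.25 ML/d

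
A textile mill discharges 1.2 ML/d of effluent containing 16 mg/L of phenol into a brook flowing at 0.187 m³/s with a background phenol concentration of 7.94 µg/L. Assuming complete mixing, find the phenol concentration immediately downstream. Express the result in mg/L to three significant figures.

1.11 mg/L

1.2 ML/d = 0.01389 m³/s.
7.94 µg/L = 0.00794 mg/L.
Flow-weighted mixing gives C = (0.01389·16 + 0.187·0.00794) / (0.01389 + 0.187) = 0.2237/0.2009 = 1.114 mg/L.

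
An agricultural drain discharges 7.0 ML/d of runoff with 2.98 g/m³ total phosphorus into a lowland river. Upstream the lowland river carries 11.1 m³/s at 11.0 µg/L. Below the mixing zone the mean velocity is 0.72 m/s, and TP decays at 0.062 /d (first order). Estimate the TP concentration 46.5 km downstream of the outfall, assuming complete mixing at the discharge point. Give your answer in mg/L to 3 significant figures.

7.0 ML/d = 0.08102 m³/s.
11.0 µg/L = 0.011 mg/L.
After complete mixing, C₀ = (0.08102·2.98 + 11.1·0.011) / 11.18 = 0.03251 mg/L.
Travel time t = 4.65e+04 m / 0.72 m/s = 6.458e+04 s = 0.7475 d.
C = 0.03251·exp(−0.062·0.7475) = 0.03251·0.9547 = 0.03104 mg/L.

0.0310 mg/L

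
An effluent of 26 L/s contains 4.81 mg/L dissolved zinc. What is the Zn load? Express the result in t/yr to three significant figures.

26 L/s = 0.026 m³/s.
Mass flux = Q·C = 0.026 m³/s × 4.81 g/m³ = 0.1251 g/s.
= 0.1251 g/s × 31.56 = 3.947 t/yr.

3.95 t/yr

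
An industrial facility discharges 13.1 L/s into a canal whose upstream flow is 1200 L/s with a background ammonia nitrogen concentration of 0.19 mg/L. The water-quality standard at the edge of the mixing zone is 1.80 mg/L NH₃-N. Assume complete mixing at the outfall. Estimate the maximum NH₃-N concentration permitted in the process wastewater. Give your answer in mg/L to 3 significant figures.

13.1 L/s = 0.0131 m³/s.
1200 L/s = 1.2 m³/s.
Mass balance: 1.8·1.213 = 0.0131·Cₑ + 1.2·0.19.
Cₑ = (2.184 − 0.228) / 0.0131 = 149.3 mg/L.

149 mg/L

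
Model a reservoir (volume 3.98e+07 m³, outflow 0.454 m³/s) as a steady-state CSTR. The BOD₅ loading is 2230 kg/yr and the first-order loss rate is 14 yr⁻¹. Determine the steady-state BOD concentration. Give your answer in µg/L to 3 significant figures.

3.90 µg/L

Outflow Q = 0.454 m³/s × 3.156e+07 s/yr = 1.433e+07 m³/yr.
Steady-state CSTR mass balance: W = Q·C + k·V·C, so C = W/(Q + kV).
Q + kV = 1.433e+07 + 14·3.98e+07 = 5.715e+08 m³/yr.
C = 2230/5.715e+08 = 3.902e-06 kg/m³ = 0.003902 mg/L = 3.902 µg/L.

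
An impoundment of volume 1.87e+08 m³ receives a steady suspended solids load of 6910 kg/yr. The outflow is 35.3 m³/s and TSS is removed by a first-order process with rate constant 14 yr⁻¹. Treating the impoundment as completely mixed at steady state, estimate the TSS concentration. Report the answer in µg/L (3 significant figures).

1.85 µg/L

Outflow Q = 35.3 m³/s × 3.156e+07 s/yr = 1.114e+09 m³/yr.
Steady-state CSTR mass balance: W = Q·C + k·V·C, so C = W/(Q + kV).
Q + kV = 1.114e+09 + 14·1.87e+08 = 3.732e+09 m³/yr.
C = 6910/3.732e+09 = 1.852e-06 kg/m³ = 0.001852 mg/L = 1.852 µg/L.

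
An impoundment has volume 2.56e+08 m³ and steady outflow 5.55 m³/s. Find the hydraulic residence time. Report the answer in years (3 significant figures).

1.46 yr

Q = 5.55 m³/s × 3.156e+07 s/yr = 1.751e+08 m³/yr.
Hydraulic residence time τ = V/Q = 2.56e+08/1.751e+08 = 1.462 yr.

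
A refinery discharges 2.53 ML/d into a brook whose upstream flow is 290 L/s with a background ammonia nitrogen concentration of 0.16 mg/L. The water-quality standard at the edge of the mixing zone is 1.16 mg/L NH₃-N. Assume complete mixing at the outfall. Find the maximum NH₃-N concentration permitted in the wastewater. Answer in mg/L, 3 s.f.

11.1 mg/L

2.53 ML/d = 0.02928 m³/s.
290 L/s = 0.29 m³/s.
Mass balance: 1.16·0.3193 = 0.02928·Cₑ + 0.29·0.16.
Cₑ = (0.3704 − 0.0464) / 0.02928 = 11.06 mg/L.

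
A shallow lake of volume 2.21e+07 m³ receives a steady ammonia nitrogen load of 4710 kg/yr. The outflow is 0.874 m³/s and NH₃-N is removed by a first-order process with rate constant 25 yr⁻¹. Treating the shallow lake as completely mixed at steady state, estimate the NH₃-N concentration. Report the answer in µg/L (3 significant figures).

8.12 µg/L

Outflow Q = 0.874 m³/s × 3.156e+07 s/yr = 2.758e+07 m³/yr.
Steady-state CSTR mass balance: W = Q·C + k·V·C, so C = W/(Q + kV).
Q + kV = 2.758e+07 + 25·2.21e+07 = 5.801e+08 m³/yr.
C = 4710/5.801e+08 = 8.12e-06 kg/m³ = 0.00812 mg/L = 8.12 µg/L.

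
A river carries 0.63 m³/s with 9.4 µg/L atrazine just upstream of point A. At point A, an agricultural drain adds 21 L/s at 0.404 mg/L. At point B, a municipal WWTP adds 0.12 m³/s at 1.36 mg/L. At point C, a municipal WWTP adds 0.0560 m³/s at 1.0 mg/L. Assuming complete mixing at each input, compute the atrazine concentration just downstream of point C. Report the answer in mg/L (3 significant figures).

0.282 mg/L

9.4 µg/L = 0.0094 mg/L.
21 L/s = 0.021 m³/s.
After input A: C = (0.63·0.0094 + 0.021·0.404) / 0.651 = 0.02213 mg/L.
After input B: C = (0.651·0.02213 + 0.12·1.36) / 0.771 = 0.2304 mg/L.
After input C: C = (0.771·0.2304 + 0.056·1) / 0.827 = 0.2825 mg/L.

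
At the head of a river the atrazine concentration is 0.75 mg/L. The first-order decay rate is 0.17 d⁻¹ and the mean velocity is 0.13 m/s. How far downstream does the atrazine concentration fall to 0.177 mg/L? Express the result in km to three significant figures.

From C = C₀·e^(−kt), t = ln(C₀/C)/k = ln(0.75/0.177)/0.17 = 1.444/0.17 = 8.494 d.
Distance = v·t = 0.13 m/s × 7.339e+05 s = 9.54e+04 m = 95.4 km.

95.4 km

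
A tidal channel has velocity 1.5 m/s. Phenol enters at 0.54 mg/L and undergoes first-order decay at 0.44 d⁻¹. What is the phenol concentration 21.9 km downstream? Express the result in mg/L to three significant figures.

Travel time t = 21.9 km / 1.5 m/s = 2.19e+04/1.5 = 1.46e+04 s = 0.169 d.
First-order decay: C = 0.54·exp(−0.44·0.169) = 0.54·0.9283 = 0.5013 mg/L.

0.501 mg/L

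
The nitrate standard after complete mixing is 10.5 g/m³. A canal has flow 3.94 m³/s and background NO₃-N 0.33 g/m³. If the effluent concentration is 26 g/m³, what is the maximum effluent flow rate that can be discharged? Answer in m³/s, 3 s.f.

Mass balance at complete mixing: C_std·(Q_w + Q_r) = Q_w·C_e + Q_r·C_b.
Rearranging, Q_w = Q_r·(C_std − C_b)/(C_e − C_std) = 3.94·(10.5 − 0.33) / (26 − 10.5) = 2.585 m³/s.

2.59 m³/s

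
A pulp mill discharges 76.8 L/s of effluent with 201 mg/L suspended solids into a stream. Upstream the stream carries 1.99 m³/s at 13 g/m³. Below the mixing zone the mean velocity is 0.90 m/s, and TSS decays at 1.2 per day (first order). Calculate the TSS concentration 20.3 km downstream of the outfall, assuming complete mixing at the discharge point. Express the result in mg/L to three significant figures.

14.6 mg/L

76.8 L/s = 0.0768 m³/s.
After complete mixing, C₀ = (0.0768·201 + 1.99·13) / 2.067 = 19.99 mg/L.
Travel time t = 2.03e+04 m / 0.90 m/s = 2.256e+04 s = 0.2611 d.
C = 19.99·exp(−1.2·0.2611) = 19.99·0.7311 = 14.61 mg/L.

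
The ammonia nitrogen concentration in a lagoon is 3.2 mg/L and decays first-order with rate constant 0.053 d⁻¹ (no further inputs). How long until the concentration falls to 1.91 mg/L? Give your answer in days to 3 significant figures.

9.74 d

t = ln(C₀/C)/k = ln(3.2/1.91)/0.053 = 0.516/0.053 = 9.737 d.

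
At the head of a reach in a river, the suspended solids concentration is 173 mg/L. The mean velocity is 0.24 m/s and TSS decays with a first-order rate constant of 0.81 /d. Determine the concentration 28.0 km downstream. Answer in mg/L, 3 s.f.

57.9 mg/L

Travel time t = 28.0 km / 0.24 m/s = 2.8e+04/0.24 = 1.167e+05 s = 1.35 d.
First-order decay: C = 173·exp(−0.81·1.35) = 173·0.335 = 57.95 mg/L.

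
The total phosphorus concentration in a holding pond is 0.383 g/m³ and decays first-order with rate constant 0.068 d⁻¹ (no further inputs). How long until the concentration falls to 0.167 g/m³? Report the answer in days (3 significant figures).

12.2 d

t = ln(C₀/C)/k = ln(0.383/0.167)/0.068 = 0.83/0.068 = 12.21 d.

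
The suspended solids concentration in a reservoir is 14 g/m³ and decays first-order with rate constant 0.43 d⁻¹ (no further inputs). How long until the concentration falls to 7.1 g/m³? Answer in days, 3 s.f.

t = ln(C₀/C)/k = ln(14/7.1)/0.43 = 0.679/0.43 = 1.579 d.

1.58 d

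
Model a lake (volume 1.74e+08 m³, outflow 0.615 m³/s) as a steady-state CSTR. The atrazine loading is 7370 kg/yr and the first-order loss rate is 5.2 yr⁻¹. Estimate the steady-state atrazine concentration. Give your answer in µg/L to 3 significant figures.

7.97 µg/L

Outflow Q = 0.615 m³/s × 3.156e+07 s/yr = 1.941e+07 m³/yr.
Steady-state CSTR mass balance: W = Q·C + k·V·C, so C = W/(Q + kV).
Q + kV = 1.941e+07 + 5.2·1.74e+08 = 9.242e+08 m³/yr.
C = 7370/9.242e+08 = 7.974e-06 kg/m³ = 0.007974 mg/L = 7.974 µg/L.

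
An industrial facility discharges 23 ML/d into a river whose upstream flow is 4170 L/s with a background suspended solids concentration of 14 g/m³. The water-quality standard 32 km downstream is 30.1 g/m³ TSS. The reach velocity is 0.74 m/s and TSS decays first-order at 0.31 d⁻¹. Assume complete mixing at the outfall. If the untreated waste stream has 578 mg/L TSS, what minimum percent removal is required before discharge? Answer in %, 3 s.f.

36.6 %

23 ML/d = 0.2662 m³/s.
4170 L/s = 4.17 m³/s.
Travel time to the compliance point: t = 3.2e+04/0.74 = 4.324e+04 s = 0.5005 d; decay factor exp(−0.31·0.5005) = 0.8563.
So the concentration just after mixing may be at most 30.1/0.8563 = 35.15 mg/L.
Mass balance: 35.15·4.436 = 0.2662·Cₑ + 4.17·14.
Cₑ = (155.9 − 58.38) / 0.2662 = 366.5 mg/L.
Required removal = 1 − 366.5/578 = 36.59 %.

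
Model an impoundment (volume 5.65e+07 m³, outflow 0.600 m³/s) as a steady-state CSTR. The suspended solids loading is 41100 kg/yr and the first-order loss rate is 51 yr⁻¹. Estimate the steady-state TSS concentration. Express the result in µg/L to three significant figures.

Outflow Q = 0.600 m³/s × 3.156e+07 s/yr = 1.893e+07 m³/yr.
Steady-state CSTR mass balance: W = Q·C + k·V·C, so C = W/(Q + kV).
Q + kV = 1.893e+07 + 51·5.65e+07 = 2.9e+09 m³/yr.
C = 41100/2.9e+09 = 1.417e-05 kg/m³ = 0.01417 mg/L = 14.17 µg/L.

14.2 µg/L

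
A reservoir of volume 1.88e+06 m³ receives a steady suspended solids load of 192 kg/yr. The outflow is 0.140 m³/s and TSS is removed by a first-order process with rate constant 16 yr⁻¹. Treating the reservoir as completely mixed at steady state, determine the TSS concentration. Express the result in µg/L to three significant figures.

5.57 µg/L

Outflow Q = 0.140 m³/s × 3.156e+07 s/yr = 4.418e+06 m³/yr.
Steady-state CSTR mass balance: W = Q·C + k·V·C, so C = W/(Q + kV).
Q + kV = 4.418e+06 + 16·1.88e+06 = 3.45e+07 m³/yr.
C = 192/3.45e+07 = 5.566e-06 kg/m³ = 0.005566 mg/L = 5.566 µg/L.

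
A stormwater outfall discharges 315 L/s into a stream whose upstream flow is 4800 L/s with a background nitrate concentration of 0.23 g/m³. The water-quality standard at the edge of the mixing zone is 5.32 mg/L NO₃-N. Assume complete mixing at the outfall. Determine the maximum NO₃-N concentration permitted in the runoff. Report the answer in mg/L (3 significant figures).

315 L/s = 0.315 m³/s.
4800 L/s = 4.8 m³/s.
Mass balance: 5.32·5.115 = 0.315·Cₑ + 4.8·0.23.
Cₑ = (27.21 − 1.104) / 0.315 = 82.88 mg/L.

82.9 mg/L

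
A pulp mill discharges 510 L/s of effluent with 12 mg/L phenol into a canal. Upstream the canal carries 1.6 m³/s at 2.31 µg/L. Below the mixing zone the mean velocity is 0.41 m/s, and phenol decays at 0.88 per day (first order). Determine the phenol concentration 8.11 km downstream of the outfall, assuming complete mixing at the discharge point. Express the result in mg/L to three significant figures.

2.37 mg/L

510 L/s = 0.51 m³/s.
2.31 µg/L = 0.00231 mg/L.
After complete mixing, C₀ = (0.51·12 + 1.6·0.00231) / 2.11 = 2.902 mg/L.
Travel time t = 8110 m / 0.41 m/s = 1.978e+04 s = 0.2289 d.
C = 2.902·exp(−0.88·0.2289) = 2.902·0.8175 = 2.373 mg/L.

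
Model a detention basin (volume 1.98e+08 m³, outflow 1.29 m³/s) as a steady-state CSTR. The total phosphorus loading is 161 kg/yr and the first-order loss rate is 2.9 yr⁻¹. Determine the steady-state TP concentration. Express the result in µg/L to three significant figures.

0.262 µg/L

Outflow Q = 1.29 m³/s × 3.156e+07 s/yr = 4.071e+07 m³/yr.
Steady-state CSTR mass balance: W = Q·C + k·V·C, so C = W/(Q + kV).
Q + kV = 4.071e+07 + 2.9·1.98e+08 = 6.149e+08 m³/yr.
C = 161/6.149e+08 = 2.618e-07 kg/m³ = 0.0002618 mg/L = 0.2618 µg/L.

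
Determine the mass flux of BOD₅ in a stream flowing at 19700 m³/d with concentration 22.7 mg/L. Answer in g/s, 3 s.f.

5.18 g/s

19700 m³/d = 0.228 m³/s.
Mass flux = Q·C = 0.228 m³/s × 22.7 g/m³ = 5.176 g/s.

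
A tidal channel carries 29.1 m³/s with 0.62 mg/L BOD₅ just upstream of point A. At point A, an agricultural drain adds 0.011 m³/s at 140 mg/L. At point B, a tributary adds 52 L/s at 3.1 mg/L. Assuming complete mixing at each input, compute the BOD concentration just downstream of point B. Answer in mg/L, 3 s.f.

0.677 mg/L

After input A: C = (29.1·0.62 + 0.011·140) / 29.11 = 0.6727 mg/L.
52 L/s = 0.052 m³/s.
After input B: C = (29.11·0.6727 + 0.052·3.1) / 29.16 = 0.677 mg/L.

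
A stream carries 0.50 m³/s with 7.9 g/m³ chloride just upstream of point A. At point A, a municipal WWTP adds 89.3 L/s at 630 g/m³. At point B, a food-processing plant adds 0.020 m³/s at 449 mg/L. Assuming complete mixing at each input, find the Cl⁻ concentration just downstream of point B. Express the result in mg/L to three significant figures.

89.3 L/s = 0.0893 m³/s.
After input A: C = (0.5·7.9 + 0.0893·630) / 0.5893 = 102.2 mg/L.
After input B: C = (0.5893·102.2 + 0.02·449) / 0.6093 = 113.6 mg/L.

114 mg/L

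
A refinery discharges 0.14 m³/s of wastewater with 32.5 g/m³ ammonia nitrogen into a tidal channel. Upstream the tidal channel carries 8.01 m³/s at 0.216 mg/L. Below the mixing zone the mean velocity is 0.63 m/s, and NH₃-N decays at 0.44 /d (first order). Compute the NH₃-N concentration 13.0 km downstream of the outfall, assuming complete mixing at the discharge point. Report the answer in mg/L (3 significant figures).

0.694 mg/L

After complete mixing, C₀ = (0.14·32.5 + 8.01·0.216) / 8.15 = 0.7706 mg/L.
Travel time t = 1.3e+04 m / 0.63 m/s = 2.063e+04 s = 0.2388 d.
C = 0.7706·exp(−0.44·0.2388) = 0.7706·0.9002 = 0.6937 mg/L.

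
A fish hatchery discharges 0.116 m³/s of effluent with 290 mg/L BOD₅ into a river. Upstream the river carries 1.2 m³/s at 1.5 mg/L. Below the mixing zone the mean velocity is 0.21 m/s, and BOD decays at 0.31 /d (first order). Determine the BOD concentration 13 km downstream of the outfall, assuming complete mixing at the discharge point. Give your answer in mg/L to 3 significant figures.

21.6 mg/L

After complete mixing, C₀ = (0.116·290 + 1.2·1.5) / 1.316 = 26.93 mg/L.
Travel time t = 1.3e+04 m / 0.21 m/s = 6.19e+04 s = 0.7165 d.
C = 26.93·exp(−0.31·0.7165) = 26.93·0.8008 = 21.57 mg/L.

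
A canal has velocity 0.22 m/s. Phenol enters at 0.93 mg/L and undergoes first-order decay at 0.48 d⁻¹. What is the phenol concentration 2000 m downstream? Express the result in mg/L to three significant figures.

0.884 mg/L

Travel time t = 2000 m / 0.22 m/s = 2000/0.22 = 9091 s = 0.1052 d.
First-order decay: C = 0.93·exp(−0.48·0.1052) = 0.93·0.9507 = 0.8842 mg/L.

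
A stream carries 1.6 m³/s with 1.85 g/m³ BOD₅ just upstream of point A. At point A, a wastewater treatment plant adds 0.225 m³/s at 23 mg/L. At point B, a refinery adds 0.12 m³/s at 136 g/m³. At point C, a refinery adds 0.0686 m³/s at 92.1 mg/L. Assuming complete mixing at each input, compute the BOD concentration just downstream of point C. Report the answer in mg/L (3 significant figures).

After input A: C = (1.6·1.85 + 0.225·23) / 1.825 = 4.458 mg/L.
After input B: C = (1.825·4.458 + 0.12·136) / 1.945 = 12.57 mg/L.
After input C: C = (1.945·12.57 + 0.0686·92.1) / 2.014 = 15.28 mg/L.

15.3 mg/L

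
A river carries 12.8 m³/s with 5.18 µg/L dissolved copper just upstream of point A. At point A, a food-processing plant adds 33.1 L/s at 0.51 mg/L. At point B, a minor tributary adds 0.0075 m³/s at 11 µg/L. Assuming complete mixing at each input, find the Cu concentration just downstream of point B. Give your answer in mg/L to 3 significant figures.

5.18 µg/L = 0.00518 mg/L.
33.1 L/s = 0.0331 m³/s.
After input A: C = (12.8·0.00518 + 0.0331·0.51) / 12.83 = 0.006482 mg/L.
11 µg/L = 0.011 mg/L.
After input B: C = (12.83·0.006482 + 0.0075·0.011) / 12.84 = 0.006485 mg/L.

0.00648 mg/L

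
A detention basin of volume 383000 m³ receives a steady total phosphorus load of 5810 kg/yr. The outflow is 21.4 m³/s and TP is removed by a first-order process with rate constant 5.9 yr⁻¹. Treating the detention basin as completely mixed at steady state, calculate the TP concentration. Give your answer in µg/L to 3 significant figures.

Outflow Q = 21.4 m³/s × 3.156e+07 s/yr = 6.753e+08 m³/yr.
Steady-state CSTR mass balance: W = Q·C + k·V·C, so C = W/(Q + kV).
Q + kV = 6.753e+08 + 5.9·383000 = 6.776e+08 m³/yr.
C = 5810/6.776e+08 = 8.574e-06 kg/m³ = 0.008574 mg/L = 8.574 µg/L.

8.57 µg/L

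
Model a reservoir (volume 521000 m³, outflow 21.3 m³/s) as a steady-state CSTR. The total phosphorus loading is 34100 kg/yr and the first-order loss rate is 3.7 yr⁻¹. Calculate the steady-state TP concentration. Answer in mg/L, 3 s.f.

Outflow Q = 21.3 m³/s × 3.156e+07 s/yr = 6.722e+08 m³/yr.
Steady-state CSTR mass balance: W = Q·C + k·V·C, so C = W/(Q + kV).
Q + kV = 6.722e+08 + 3.7·521000 = 6.741e+08 m³/yr.
C = 34100/6.741e+08 = 5.059e-05 kg/m³ = 0.05059 mg/L.

0.0506 mg/L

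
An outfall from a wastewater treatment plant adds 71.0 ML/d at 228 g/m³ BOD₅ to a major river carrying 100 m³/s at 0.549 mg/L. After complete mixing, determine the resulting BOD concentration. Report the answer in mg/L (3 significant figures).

2.40 mg/L

71.0 ML/d = 0.8218 m³/s.
Flow-weighted mixing gives C = (0.8218·228 + 100·0.549) / (0.8218 + 100) = 242.3/100.8 = 2.403 mg/L.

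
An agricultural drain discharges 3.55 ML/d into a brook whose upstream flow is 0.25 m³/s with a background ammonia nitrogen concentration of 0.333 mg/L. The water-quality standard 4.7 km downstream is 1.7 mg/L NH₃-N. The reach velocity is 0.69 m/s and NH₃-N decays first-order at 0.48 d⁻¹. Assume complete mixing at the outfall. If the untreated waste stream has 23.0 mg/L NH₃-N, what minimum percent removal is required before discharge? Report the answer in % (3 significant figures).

3.55 ML/d = 0.04109 m³/s.
Travel time to the compliance point: t = 4700/0.69 = 6812 s = 0.07884 d; decay factor exp(−0.48·0.07884) = 0.9629.
So the concentration just after mixing may be at most 1.7/0.9629 = 1.766 mg/L.
Mass balance: 1.766·0.2911 = 0.04109·Cₑ + 0.25·0.333.
Cₑ = (0.5139 − 0.08325) / 0.04109 = 10.48 mg/L.
Required removal = 1 − 10.48/23.0 = 54.43 %.

54.4 %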